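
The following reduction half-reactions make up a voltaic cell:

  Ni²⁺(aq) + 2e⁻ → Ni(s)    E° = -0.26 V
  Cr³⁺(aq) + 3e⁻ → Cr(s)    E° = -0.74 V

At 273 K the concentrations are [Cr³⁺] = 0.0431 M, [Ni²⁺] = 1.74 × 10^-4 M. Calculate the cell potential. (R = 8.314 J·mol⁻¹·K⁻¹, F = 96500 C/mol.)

The Ni²⁺/Ni couple has the higher reduction potential and acts as the cathode, so E°_cell = -0.26 − (-0.74) = 0.48 V.
Balancing electrons gives n = 6; the reaction quotient is Q = [Cr³⁺]^2/[Ni²⁺]^3 = 3.53 × 10^8.
E = E° − (RT/nF) ln Q = 0.48 − (8.314×273)/(6×96500) × (19.681) = 0.480 − 0.077 = 0.403 V.

0.403 V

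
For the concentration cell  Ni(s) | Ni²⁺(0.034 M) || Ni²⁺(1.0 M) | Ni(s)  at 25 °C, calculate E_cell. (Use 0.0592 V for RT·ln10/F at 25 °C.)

Both half-cells are Ni²⁺/Ni, so E°_cell = 0. The concentrated side is the cathode; the cell reaction moves Ni²⁺ from high to low concentration with n = 2.
Q = [Ni²⁺]_dilute/[Ni²⁺]_conc = 0.034/1.0 = 0.0340.
E = 0 − (0.0592/2) log Q = −(0.0592/2)(-1.469) = 0.0435 V.

0.043 V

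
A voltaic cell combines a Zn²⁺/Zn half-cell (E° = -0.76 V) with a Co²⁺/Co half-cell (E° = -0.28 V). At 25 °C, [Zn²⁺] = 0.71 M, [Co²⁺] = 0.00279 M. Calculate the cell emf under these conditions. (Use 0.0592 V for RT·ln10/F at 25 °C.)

0.409 V

The Co²⁺/Co couple has the higher reduction potential and acts as the cathode, so E°_cell = -0.28 − (-0.76) = 0.48 V.
Balancing electrons gives n = 2; the reaction quotient is Q = [Zn²⁺]/[Co²⁺] = 254.
At 25 °C, E = E° − (0.0592/n) log Q = 0.48 − (0.0592/2)(2.406) = 0.480 − 0.071 = 0.409 V.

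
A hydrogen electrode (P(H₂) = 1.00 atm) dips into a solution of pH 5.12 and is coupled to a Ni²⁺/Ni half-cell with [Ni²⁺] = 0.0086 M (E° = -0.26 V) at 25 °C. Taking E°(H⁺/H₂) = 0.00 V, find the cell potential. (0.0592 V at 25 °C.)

The hydrogen couple is the cathode, so E°_cell = 0.26 V; n = 2.
[H⁺] = 10^(−5.12) = 7.6 × 10^-6 M, and Q = [Ni²⁺]·P(H₂) / [H⁺]^2 = 1.49 × 10^8.
E = E° − (0.0592/2) log Q = 0.26 − (0.0592/2)(8.174) = 0.018 V.

0.018 V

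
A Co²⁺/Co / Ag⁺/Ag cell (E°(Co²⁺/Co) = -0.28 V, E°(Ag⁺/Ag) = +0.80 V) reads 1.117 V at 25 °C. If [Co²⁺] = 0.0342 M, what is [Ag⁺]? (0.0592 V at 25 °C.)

From the Nernst equation, log Q = n(E° − E)/0.0592 = 2(1.08 − 1.117)/0.0592 = -1.250, so Q = 0.0562.
With Q = [Co²⁺]/[Ag⁺]^2 and the known concentrations, [Ag⁺]^2 in the denominator gives [Ag⁺] = 0.78 M.

0.78 M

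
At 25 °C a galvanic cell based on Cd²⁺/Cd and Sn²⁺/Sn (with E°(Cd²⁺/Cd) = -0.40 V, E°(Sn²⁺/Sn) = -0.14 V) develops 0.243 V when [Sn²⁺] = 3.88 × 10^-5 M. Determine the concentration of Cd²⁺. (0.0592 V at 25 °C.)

From the Nernst equation, log Q = n(E° − E)/0.0592 = 2(0.26 − 0.243)/0.0592 = 0.574, so Q = 3.75.
With Q = [Cd²⁺]/[Sn²⁺] and the known concentrations, [Cd²⁺] in the numerator gives [Cd²⁺] = 1.5 × 10^-4 M.

1.5 × 10^-4 M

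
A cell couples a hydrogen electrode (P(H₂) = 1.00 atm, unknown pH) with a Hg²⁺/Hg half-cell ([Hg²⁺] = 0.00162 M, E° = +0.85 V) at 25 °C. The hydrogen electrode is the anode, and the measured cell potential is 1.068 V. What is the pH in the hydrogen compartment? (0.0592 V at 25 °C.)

pH = 5.08

E°_cell = 0.85 V and n = 2.
log Q = n(E° − E)/0.0592 = 2×(0.85 − 1.068)/0.0592 = -7.365.
With Q = [H⁺]^2 / ([Hg²⁺]·P(H₂)), solving for [H⁺] gives log[H⁺] = -5.078, so pH = 5.08.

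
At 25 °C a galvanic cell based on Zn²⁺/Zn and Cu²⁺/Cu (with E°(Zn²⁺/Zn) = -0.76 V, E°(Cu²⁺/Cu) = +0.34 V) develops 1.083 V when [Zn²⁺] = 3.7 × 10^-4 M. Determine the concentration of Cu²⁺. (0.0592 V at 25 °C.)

9.9 × 10^-5 M

From the Nernst equation, log Q = n(E° − E)/0.0592 = 2(1.10 − 1.083)/0.0592 = 0.574, so Q = 3.75.
With Q = [Zn²⁺]/[Cu²⁺] and the known concentrations, [Cu²⁺] in the denominator gives [Cu²⁺] = 9.9 × 10^-5 M.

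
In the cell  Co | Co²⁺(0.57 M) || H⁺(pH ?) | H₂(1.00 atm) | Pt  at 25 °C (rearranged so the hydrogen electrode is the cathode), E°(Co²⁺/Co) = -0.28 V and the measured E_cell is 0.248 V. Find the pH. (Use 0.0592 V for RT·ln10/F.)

E°_cell = 0.28 V and n = 2.
log Q = n(E° − E)/0.0592 = 2×(0.28 − 0.248)/0.0592 = 1.081.
With Q = [Co²⁺]·P(H₂) / [H⁺]^2, solving for [H⁺] gives log[H⁺] = -0.663, so pH = 0.66.

pH = 0.66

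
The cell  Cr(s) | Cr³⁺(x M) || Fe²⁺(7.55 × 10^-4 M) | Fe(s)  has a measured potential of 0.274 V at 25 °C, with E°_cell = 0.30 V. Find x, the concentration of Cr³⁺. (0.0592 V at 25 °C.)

From the Nernst equation, log Q = n(E° − E)/0.0592 = 6(0.30 − 0.274)/0.0592 = 2.635, so Q = 432.
With Q = [Cr³⁺]^2/[Fe²⁺]^3 and the known concentrations, [Cr³⁺]^2 in the numerator gives [Cr³⁺] = 4.3 × 10^-4 M.

4.3 × 10^-4 M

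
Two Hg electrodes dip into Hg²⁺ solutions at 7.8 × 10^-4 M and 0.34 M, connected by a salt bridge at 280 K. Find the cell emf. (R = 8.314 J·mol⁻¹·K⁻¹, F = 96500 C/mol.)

0.073 V

Both half-cells are Hg²⁺/Hg, so E°_cell = 0. The concentrated side is the cathode; the cell reaction moves Hg²⁺ from high to low concentration with n = 2.
Q = [Hg²⁺]_dilute/[Hg²⁺]_conc = 7.8 × 10^-4/0.34 = 0.00229.
E = 0 − (RT/nF) ln Q = −((8.314×280)/(2×96500))(-6.077) = 0.0733 V.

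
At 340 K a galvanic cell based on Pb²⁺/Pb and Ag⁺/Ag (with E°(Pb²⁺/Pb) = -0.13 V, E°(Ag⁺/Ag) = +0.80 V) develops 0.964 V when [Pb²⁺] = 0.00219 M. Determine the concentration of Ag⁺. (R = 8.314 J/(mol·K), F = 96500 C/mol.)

0.15 M

From the Nernst equation, ln Q = nF(E° − E)/RT = 2×96500×(0.93 − 0.964)/(8.314×340) = -2.321, so Q = 0.0981.
With Q = [Pb²⁺]/[Ag⁺]^2 and the known concentrations, [Ag⁺]^2 in the denominator gives [Ag⁺] = 0.15 M.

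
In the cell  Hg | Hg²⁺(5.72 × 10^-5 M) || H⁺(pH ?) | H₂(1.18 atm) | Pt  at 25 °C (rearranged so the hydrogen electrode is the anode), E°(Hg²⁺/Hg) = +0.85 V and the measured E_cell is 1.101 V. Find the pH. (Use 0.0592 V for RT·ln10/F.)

E°_cell = 0.85 V and n = 2.
log Q = n(E° − E)/0.0592 = 2×(0.85 − 1.101)/0.0592 = -8.480.
With Q = [H⁺]^2 / ([Hg²⁺]·P(H₂)), solving for [H⁺] gives log[H⁺] = -6.325, so pH = 6.33.

pH = 6.33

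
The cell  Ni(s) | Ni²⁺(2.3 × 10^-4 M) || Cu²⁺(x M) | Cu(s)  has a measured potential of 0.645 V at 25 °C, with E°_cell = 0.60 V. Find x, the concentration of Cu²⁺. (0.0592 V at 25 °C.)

From the Nernst equation, log Q = n(E° − E)/0.0592 = 2(0.60 − 0.645)/0.0592 = -1.520, so Q = 0.0302.
With Q = [Ni²⁺]/[Cu²⁺] and the known concentrations, [Cu²⁺] in the denominator gives [Cu²⁺] = 0.0076 M.

0.0076 M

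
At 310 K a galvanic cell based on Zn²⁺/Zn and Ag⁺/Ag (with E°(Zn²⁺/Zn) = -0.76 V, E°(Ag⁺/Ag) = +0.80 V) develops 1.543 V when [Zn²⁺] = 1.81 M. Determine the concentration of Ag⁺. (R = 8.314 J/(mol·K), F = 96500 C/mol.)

From the Nernst equation, ln Q = nF(E° − E)/RT = 2×96500×(1.56 − 1.543)/(8.314×310) = 1.273, so Q = 3.57.
With Q = [Zn²⁺]/[Ag⁺]^2 and the known concentrations, [Ag⁺]^2 in the denominator gives [Ag⁺] = 0.71 M.

0.71 M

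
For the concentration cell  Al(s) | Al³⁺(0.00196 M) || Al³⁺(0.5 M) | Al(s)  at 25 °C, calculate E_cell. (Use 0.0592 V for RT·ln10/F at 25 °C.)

0.047 V

Both half-cells are Al³⁺/Al, so E°_cell = 0. The concentrated side is the cathode; the cell reaction moves Al³⁺ from high to low concentration with n = 3.
Q = [Al³⁺]_dilute/[Al³⁺]_conc = 0.00196/0.5 = 0.00392.
E = 0 − (0.0592/3) log Q = −(0.0592/3)(-2.407) = 0.0475 V.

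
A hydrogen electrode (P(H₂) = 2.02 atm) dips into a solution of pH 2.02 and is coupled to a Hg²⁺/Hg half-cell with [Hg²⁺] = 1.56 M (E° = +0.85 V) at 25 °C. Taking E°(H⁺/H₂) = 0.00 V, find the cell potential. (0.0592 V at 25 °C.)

The Hg²⁺/Hg couple is the cathode, so E°_cell = 0.85 V; n = 2.
[H⁺] = 10^(−2.02) = 0.0095 M, and Q = [H⁺]^2 / ([Hg²⁺]·P(H₂)) = 2.89 × 10^-5.
E = E° − (0.0592/2) log Q = 0.85 − (0.0592/2)(-4.538) = 0.984 V.

0.98 V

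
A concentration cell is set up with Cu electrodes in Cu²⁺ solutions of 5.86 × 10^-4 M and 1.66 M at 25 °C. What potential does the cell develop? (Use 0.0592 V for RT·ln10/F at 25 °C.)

0.10 V

Both half-cells are Cu²⁺/Cu, so E°_cell = 0. The concentrated side is the cathode; the cell reaction moves Cu²⁺ from high to low concentration with n = 2.
Q = [Cu²⁺]_dilute/[Cu²⁺]_conc = 5.86 × 10^-4/1.66 = 3.53 × 10^-4.
E = 0 − (0.0592/2) log Q = −(0.0592/2)(-3.452) = 0.1022 V.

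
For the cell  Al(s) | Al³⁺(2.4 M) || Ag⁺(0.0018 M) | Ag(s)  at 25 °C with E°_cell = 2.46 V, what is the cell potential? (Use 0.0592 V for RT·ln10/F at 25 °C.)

Balancing electrons gives n = 3; the reaction quotient is Q = [Al³⁺]/[Ag⁺]^3 = 4.12 × 10^8.
At 25 °C, E = E° − (0.0592/n) log Q = 2.46 − (0.0592/3)(8.614) = 2.460 − 0.170 = 2.290 V.

2.29 V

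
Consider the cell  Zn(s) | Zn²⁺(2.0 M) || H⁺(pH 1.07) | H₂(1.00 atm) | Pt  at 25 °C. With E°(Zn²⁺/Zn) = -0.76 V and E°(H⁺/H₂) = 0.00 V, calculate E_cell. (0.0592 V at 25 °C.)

0.69 V

The hydrogen couple is the cathode, so E°_cell = 0.76 V; n = 2.
[H⁺] = 10^(−1.07) = 0.085 M, and Q = [Zn²⁺]·P(H₂) / [H⁺]^2 = 276.
E = E° − (0.0592/2) log Q = 0.76 − (0.0592/2)(2.441) = 0.688 V.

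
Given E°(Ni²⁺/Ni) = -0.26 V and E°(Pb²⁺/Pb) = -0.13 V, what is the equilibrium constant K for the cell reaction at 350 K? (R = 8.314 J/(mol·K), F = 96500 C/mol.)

5600

E°_cell = -0.13 − (-0.26) = 0.13 V, with n = 2 electrons transferred.
At equilibrium E = 0, so the Nernst equation gives ln K = nFE°/RT = (2)(96500)(0.13)/((8.314)(350)) = 8.62.
K = e^8.62 = 5600.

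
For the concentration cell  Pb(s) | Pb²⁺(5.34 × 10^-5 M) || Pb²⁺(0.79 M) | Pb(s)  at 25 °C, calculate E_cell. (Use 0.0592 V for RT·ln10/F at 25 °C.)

Both half-cells are Pb²⁺/Pb, so E°_cell = 0. The concentrated side is the cathode; the cell reaction moves Pb²⁺ from high to low concentration with n = 2.
Q = [Pb²⁺]_dilute/[Pb²⁺]_conc = 5.34 × 10^-5/0.79 = 6.76 × 10^-5.
E = 0 − (0.0592/2) log Q = −(0.0592/2)(-4.170) = 0.1234 V.

0.12 V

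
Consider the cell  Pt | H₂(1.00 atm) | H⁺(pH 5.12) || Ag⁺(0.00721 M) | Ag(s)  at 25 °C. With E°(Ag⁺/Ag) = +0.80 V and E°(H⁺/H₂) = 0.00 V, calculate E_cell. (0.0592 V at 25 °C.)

The Ag⁺/Ag couple is the cathode, so E°_cell = 0.80 V; n = 2.
[H⁺] = 10^(−5.12) = 7.6 × 10^-6 M, and Q = [H⁺]^2 / ([Ag⁺]^2·P(H₂)) = 1.11 × 10^-6.
E = E° − (0.0592/2) log Q = 0.80 − (0.0592/2)(-5.956) = 0.976 V.

0.98 V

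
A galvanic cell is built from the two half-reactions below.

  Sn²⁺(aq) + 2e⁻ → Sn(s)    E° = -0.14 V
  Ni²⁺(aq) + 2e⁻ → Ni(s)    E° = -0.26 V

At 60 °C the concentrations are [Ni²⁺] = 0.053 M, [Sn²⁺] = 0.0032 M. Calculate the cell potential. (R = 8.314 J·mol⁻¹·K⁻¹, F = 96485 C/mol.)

The Sn²⁺/Sn couple has the higher reduction potential and acts as the cathode, so E°_cell = -0.14 − (-0.26) = 0.12 V.
Balancing electrons gives n = 2; the reaction quotient is Q = [Ni²⁺]/[Sn²⁺] = 16.6.
E = E° − (RT/nF) ln Q = 0.12 − (8.314×333)/(2×96485) × (2.807) = 0.120 − 0.040 = 0.080 V.

0.080 V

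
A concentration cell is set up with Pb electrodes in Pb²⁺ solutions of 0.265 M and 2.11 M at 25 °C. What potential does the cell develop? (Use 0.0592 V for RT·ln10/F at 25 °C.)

Both half-cells are Pb²⁺/Pb, so E°_cell = 0. The concentrated side is the cathode; the cell reaction moves Pb²⁺ from high to low concentration with n = 2.
Q = [Pb²⁺]_dilute/[Pb²⁺]_conc = 0.265/2.11 = 0.126.
E = 0 − (0.0592/2) log Q = −(0.0592/2)(-0.901) = 0.0267 V.

0.027 V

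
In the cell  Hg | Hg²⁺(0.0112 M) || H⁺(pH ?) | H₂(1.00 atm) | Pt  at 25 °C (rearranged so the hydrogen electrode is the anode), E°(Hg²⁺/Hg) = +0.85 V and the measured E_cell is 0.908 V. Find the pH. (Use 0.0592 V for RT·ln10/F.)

pH = 1.96

E°_cell = 0.85 V and n = 2.
log Q = n(E° − E)/0.0592 = 2×(0.85 − 0.908)/0.0592 = -1.959.
With Q = [H⁺]^2 / ([Hg²⁺]·P(H₂)), solving for [H⁺] gives log[H⁺] = -1.955, so pH = 1.96.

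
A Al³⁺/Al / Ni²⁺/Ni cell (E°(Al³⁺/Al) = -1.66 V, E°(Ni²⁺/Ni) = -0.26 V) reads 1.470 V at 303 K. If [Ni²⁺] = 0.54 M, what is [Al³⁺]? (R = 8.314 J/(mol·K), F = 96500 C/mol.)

1.3 × 10^-4 M

From the Nernst equation, ln Q = nF(E° − E)/RT = 6×96500×(1.40 − 1.470)/(8.314×303) = -16.089, so Q = 1.03 × 10^-7.
With Q = [Al³⁺]^2/[Ni²⁺]^3 and the known concentrations, [Al³⁺]^2 in the numerator gives [Al³⁺] = 1.3 × 10^-4 M.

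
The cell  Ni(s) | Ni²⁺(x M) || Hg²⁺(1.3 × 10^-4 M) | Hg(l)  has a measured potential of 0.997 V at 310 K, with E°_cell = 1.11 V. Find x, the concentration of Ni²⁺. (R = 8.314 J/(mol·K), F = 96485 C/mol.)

0.61 M

From the Nernst equation, ln Q = nF(E° − E)/RT = 2×96485×(1.11 − 0.997)/(8.314×310) = 8.461, so Q = 4720.
With Q = [Ni²⁺]/[Hg²⁺] and the known concentrations, [Ni²⁺] in the numerator gives [Ni²⁺] = 0.61 M.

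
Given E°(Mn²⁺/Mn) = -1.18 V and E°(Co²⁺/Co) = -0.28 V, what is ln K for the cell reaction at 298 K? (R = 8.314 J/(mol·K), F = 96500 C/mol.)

E°_cell = -0.28 − (-1.18) = 0.90 V, with n = 2 electrons transferred.
At equilibrium E = 0, so the Nernst equation gives ln K = nFE°/RT = (2)(96500)(0.90)/((8.314)(298)) = 70.11.

ln K = 70.1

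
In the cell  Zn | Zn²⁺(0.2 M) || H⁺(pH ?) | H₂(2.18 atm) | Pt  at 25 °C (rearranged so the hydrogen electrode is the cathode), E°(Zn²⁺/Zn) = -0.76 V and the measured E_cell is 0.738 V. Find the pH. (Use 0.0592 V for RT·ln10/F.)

pH = 0.55

E°_cell = 0.76 V and n = 2.
log Q = n(E° − E)/0.0592 = 2×(0.76 − 0.738)/0.0592 = 0.743.
With Q = [Zn²⁺]·P(H₂) / [H⁺]^2, solving for [H⁺] gives log[H⁺] = -0.552, so pH = 0.55.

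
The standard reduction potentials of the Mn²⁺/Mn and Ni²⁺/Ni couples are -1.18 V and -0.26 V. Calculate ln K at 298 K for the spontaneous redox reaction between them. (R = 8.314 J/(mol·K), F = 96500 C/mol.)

ln K = 71.7

E°_cell = -0.26 − (-1.18) = 0.92 V, with n = 2 electrons transferred.
At equilibrium E = 0, so the Nernst equation gives ln K = nFE°/RT = (2)(96500)(0.92)/((8.314)(298)) = 71.67.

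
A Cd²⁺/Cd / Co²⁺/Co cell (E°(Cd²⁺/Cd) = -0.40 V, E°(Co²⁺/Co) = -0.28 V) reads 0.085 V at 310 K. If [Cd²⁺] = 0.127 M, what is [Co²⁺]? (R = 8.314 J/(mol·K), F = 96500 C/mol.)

0.0092 M

From the Nernst equation, ln Q = nF(E° − E)/RT = 2×96500×(0.12 − 0.085)/(8.314×310) = 2.621, so Q = 13.7.
With Q = [Cd²⁺]/[Co²⁺] and the known concentrations, [Co²⁺] in the denominator gives [Co²⁺] = 0.0092 M.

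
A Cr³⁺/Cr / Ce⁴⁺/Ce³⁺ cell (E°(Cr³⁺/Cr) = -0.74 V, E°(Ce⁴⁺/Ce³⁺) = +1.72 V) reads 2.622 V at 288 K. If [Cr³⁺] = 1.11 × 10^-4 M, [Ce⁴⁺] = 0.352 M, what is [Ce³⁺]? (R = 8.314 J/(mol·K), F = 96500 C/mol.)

From the Nernst equation, ln Q = nF(E° − E)/RT = 3×96500×(2.46 − 2.622)/(8.314×288) = -19.587, so Q = 3.12 × 10^-9.
With Q = [Cr³⁺]·[Ce³⁺]^3/[Ce⁴⁺]^3 and the known concentrations, [Ce³⁺]^3 in the numerator gives [Ce³⁺] = 0.011 M.

0.011 M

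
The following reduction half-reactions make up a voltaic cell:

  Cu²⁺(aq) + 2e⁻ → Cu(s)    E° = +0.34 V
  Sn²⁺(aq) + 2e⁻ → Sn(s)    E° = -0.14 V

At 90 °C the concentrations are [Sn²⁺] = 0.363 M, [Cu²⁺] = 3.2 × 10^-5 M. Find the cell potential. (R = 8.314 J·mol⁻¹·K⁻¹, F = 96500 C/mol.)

The Cu²⁺/Cu couple has the higher reduction potential and acts as the cathode, so E°_cell = +0.34 − (-0.14) = 0.48 V.
Balancing electrons gives n = 2; the reaction quotient is Q = [Sn²⁺]/[Cu²⁺] = 1.13 × 10^4.
E = E° − (RT/nF) ln Q = 0.48 − (8.314×363)/(2×96500) × (9.336) = 0.480 − 0.146 = 0.334 V.

0.334 V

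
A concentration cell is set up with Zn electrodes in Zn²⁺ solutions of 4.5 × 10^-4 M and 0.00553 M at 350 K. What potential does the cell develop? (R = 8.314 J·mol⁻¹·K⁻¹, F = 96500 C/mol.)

Both half-cells are Zn²⁺/Zn, so E°_cell = 0. The concentrated side is the cathode; the cell reaction moves Zn²⁺ from high to low concentration with n = 2.
Q = [Zn²⁺]_dilute/[Zn²⁺]_conc = 4.5 × 10^-4/0.00553 = 0.0814.
E = 0 − (RT/nF) ln Q = −((8.314×350)/(2×96500))(-2.509) = 0.0378 V.

0.038 V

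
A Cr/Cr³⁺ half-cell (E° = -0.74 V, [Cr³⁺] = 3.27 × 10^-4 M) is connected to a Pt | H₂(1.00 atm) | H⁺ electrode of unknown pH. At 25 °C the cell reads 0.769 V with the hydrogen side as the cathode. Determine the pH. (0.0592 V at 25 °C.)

pH = 0.67

E°_cell = 0.74 V and n = 6.
log Q = n(E° − E)/0.0592 = 6×(0.74 − 0.769)/0.0592 = -2.939.
With Q = [Cr³⁺]^2·P(H₂)^3 / [H⁺]^6, solving for [H⁺] gives log[H⁺] = -0.672, so pH = 0.67.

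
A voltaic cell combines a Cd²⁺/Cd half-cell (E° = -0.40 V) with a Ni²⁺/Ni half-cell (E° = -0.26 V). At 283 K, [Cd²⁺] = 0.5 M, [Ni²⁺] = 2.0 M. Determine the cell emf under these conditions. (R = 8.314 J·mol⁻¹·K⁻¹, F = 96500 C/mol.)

0.157 V

The Ni²⁺/Ni couple has the higher reduction potential and acts as the cathode, so E°_cell = -0.26 − (-0.40) = 0.14 V.
Balancing electrons gives n = 2; the reaction quotient is Q = [Cd²⁺]/[Ni²⁺] = 0.250.
E = E° − (RT/nF) ln Q = 0.14 − (8.314×283)/(2×96500) × (-1.386) = 0.140 + 0.017 = 0.157 V.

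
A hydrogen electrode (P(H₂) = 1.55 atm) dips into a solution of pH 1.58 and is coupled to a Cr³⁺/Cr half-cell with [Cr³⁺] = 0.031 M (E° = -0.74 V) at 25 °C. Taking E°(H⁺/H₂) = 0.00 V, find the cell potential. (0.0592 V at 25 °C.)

The hydrogen couple is the cathode, so E°_cell = 0.74 V; n = 6.
[H⁺] = 10^(−1.58) = 0.026 M, and Q = [Cr³⁺]^2·P(H₂)^3 / [H⁺]^6 = 1.08 × 10^7.
E = E° − (0.0592/6) log Q = 0.74 − (0.0592/6)(7.034) = 0.671 V.

0.67 V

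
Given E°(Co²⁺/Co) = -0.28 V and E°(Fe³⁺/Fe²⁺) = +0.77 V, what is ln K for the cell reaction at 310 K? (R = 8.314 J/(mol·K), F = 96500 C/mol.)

ln K = 78.6

E°_cell = +0.77 − (-0.28) = 1.05 V, with n = 2 electrons transferred.
At equilibrium E = 0, so the Nernst equation gives ln K = nFE°/RT = (2)(96500)(1.05)/((8.314)(310)) = 78.63.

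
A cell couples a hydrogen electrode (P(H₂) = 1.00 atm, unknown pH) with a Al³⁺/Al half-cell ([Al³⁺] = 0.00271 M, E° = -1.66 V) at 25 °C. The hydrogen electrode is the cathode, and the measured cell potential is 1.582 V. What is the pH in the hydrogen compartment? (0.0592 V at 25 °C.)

pH = 2.17

E°_cell = 1.66 V and n = 6.
log Q = n(E° − E)/0.0592 = 6×(1.66 − 1.582)/0.0592 = 7.905.
With Q = [Al³⁺]^2·P(H₂)^3 / [H⁺]^6, solving for [H⁺] gives log[H⁺] = -2.173, so pH = 2.17.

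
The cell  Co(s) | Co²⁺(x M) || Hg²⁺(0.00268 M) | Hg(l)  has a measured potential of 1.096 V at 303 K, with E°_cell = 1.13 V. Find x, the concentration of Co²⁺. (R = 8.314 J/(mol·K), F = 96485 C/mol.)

0.036 M

From the Nernst equation, ln Q = nF(E° − E)/RT = 2×96485×(1.13 − 1.096)/(8.314×303) = 2.604, so Q = 13.5.
With Q = [Co²⁺]/[Hg²⁺] and the known concentrations, [Co²⁺] in the numerator gives [Co²⁺] = 0.036 M.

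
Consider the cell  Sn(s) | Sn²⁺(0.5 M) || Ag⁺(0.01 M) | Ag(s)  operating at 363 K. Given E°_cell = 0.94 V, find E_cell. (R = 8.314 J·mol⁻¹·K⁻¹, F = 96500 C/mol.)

0.807 V

Balancing electrons gives n = 2; the reaction quotient is Q = [Sn²⁺]/[Ag⁺]^2 = 5000.
E = E° − (RT/nF) ln Q = 0.94 − (8.314×363)/(2×96500) × (8.517) = 0.940 − 0.133 = 0.807 V.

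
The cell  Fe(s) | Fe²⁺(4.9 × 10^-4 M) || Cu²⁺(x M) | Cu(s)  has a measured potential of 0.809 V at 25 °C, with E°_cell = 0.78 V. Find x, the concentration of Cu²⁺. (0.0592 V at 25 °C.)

From the Nernst equation, log Q = n(E° − E)/0.0592 = 2(0.78 − 0.809)/0.0592 = -0.980, so Q = 0.105.
With Q = [Fe²⁺]/[Cu²⁺] and the known concentrations, [Cu²⁺] in the denominator gives [Cu²⁺] = 0.0047 M.

0.0047 M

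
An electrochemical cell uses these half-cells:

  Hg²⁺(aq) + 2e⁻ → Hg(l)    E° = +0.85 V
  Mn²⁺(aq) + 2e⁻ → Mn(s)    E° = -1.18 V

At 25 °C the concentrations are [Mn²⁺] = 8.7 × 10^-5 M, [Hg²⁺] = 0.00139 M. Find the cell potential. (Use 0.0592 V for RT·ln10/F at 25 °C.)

2.07 V

The Hg²⁺/Hg couple has the higher reduction potential and acts as the cathode, so E°_cell = +0.85 − (-1.18) = 2.03 V.
Balancing electrons gives n = 2; the reaction quotient is Q = [Mn²⁺]/[Hg²⁺] = 0.0626.
At 25 °C, E = E° − (0.0592/n) log Q = 2.03 − (0.0592/2)(-1.203) = 2.030 + 0.036 = 2.066 V.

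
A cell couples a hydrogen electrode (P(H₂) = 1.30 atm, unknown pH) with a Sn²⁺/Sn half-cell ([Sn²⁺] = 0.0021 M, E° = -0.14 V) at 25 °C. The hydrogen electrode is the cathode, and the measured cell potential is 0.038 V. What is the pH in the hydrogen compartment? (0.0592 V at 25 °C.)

pH = 3.00

E°_cell = 0.14 V and n = 2.
log Q = n(E° − E)/0.0592 = 2×(0.14 − 0.038)/0.0592 = 3.446.
With Q = [Sn²⁺]·P(H₂) / [H⁺]^2, solving for [H⁺] gives log[H⁺] = -3.005, so pH = 3.00.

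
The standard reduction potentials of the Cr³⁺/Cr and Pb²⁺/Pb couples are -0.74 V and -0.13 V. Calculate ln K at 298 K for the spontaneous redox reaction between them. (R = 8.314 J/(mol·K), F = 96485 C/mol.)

ln K = 142.5

E°_cell = -0.13 − (-0.74) = 0.61 V, with n = 6 electrons transferred.
At equilibrium E = 0, so the Nernst equation gives ln K = nFE°/RT = (6)(96485)(0.61)/((8.314)(298)) = 142.53.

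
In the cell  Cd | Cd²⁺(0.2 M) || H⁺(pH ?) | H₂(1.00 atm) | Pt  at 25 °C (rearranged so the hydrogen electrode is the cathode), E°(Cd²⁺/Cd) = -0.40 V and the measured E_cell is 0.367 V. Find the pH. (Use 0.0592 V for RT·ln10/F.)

E°_cell = 0.40 V and n = 2.
log Q = n(E° − E)/0.0592 = 2×(0.40 − 0.367)/0.0592 = 1.115.
With Q = [Cd²⁺]·P(H₂) / [H⁺]^2, solving for [H⁺] gives log[H⁺] = -0.907, so pH = 0.91.

pH = 0.91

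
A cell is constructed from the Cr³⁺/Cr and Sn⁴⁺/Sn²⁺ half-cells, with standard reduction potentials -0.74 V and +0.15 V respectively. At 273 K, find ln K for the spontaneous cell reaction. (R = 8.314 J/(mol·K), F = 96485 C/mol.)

E°_cell = +0.15 − (-0.74) = 0.89 V, with n = 6 electrons transferred.
At equilibrium E = 0, so the Nernst equation gives ln K = nFE°/RT = (6)(96485)(0.89)/((8.314)(273)) = 227.00.

ln K = 227.0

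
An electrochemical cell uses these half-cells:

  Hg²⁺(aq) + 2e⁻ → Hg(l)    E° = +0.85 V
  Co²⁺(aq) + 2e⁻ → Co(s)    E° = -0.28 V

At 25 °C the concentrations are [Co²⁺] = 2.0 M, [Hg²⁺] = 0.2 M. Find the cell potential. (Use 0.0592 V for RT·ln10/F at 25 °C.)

The Hg²⁺/Hg couple has the higher reduction potential and acts as the cathode, so E°_cell = +0.85 − (-0.28) = 1.13 V.
Balancing electrons gives n = 2; the reaction quotient is Q = [Co²⁺]/[Hg²⁺] = 10.0.
At 25 °C, E = E° − (0.0592/n) log Q = 1.13 − (0.0592/2)(1.000) = 1.130 − 0.030 = 1.100 V.

1.10 V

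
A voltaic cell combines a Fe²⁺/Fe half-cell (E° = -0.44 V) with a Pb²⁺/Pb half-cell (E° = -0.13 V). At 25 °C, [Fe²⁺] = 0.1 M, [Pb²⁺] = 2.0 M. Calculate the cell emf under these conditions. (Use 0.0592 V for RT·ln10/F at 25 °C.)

The Pb²⁺/Pb couple has the higher reduction potential and acts as the cathode, so E°_cell = -0.13 − (-0.44) = 0.31 V.
Balancing electrons gives n = 2; the reaction quotient is Q = [Fe²⁺]/[Pb²⁺] = 0.0500.
At 25 °C, E = E° − (0.0592/n) log Q = 0.31 − (0.0592/2)(-1.301) = 0.310 + 0.039 = 0.349 V.

0.349 V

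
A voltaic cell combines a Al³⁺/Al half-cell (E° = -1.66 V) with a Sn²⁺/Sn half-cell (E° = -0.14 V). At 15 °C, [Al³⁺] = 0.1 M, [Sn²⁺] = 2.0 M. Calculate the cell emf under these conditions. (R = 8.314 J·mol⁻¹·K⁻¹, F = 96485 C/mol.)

1.55 V

The Sn²⁺/Sn couple has the higher reduction potential and acts as the cathode, so E°_cell = -0.14 − (-1.66) = 1.52 V.
Balancing electrons gives n = 6; the reaction quotient is Q = [Al³⁺]^2/[Sn²⁺]^3 = 0.00125.
E = E° − (RT/nF) ln Q = 1.52 − (8.314×288)/(6×96485) × (-6.685) = 1.520 + 0.028 = 1.548 V.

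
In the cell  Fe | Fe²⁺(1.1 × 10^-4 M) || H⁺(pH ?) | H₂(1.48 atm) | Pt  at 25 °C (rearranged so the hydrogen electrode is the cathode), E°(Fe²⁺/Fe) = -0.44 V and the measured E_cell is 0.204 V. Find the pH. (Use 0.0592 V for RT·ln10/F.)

E°_cell = 0.44 V and n = 2.
log Q = n(E° − E)/0.0592 = 2×(0.44 − 0.204)/0.0592 = 7.973.
With Q = [Fe²⁺]·P(H₂) / [H⁺]^2, solving for [H⁺] gives log[H⁺] = -5.881, so pH = 5.88.

pH = 5.88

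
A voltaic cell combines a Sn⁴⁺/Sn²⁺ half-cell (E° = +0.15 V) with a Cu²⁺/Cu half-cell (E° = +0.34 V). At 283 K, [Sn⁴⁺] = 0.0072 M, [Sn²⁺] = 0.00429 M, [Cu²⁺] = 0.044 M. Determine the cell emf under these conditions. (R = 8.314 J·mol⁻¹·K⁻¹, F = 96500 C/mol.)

0.146 V

The Cu²⁺/Cu couple has the higher reduction potential and acts as the cathode, so E°_cell = +0.34 − (+0.15) = 0.19 V.
Balancing electrons gives n = 2; the reaction quotient is Q = [Sn⁴⁺]/([Sn²⁺]·[Cu²⁺]) = 38.1.
E = E° − (RT/nF) ln Q = 0.19 − (8.314×283)/(2×96500) × (3.641) = 0.190 − 0.044 = 0.146 V.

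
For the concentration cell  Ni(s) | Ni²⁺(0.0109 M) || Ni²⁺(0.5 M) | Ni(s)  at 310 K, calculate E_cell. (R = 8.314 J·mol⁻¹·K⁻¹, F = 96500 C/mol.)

0.051 V

Both half-cells are Ni²⁺/Ni, so E°_cell = 0. The concentrated side is the cathode; the cell reaction moves Ni²⁺ from high to low concentration with n = 2.
Q = [Ni²⁺]_dilute/[Ni²⁺]_conc = 0.0109/0.5 = 0.0218.
E = 0 − (RT/nF) ln Q = −((8.314×310)/(2×96500))(-3.826) = 0.0511 V.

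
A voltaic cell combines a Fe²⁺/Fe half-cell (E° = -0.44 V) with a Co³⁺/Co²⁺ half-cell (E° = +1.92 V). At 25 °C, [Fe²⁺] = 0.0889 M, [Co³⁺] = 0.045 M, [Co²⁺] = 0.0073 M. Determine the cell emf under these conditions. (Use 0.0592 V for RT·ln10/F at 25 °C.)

The Co³⁺/Co²⁺ couple has the higher reduction potential and acts as the cathode, so E°_cell = +1.92 − (-0.44) = 2.36 V.
Balancing electrons gives n = 2; the reaction quotient is Q = [Fe²⁺]·[Co²⁺]^2/[Co³⁺]^2 = 0.00234.
At 25 °C, E = E° − (0.0592/n) log Q = 2.36 − (0.0592/2)(-2.631) = 2.360 + 0.078 = 2.438 V.

2.44 V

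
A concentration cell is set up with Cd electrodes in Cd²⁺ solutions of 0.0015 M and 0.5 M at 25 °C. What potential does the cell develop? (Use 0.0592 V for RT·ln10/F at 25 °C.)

0.075 V

Both half-cells are Cd²⁺/Cd, so E°_cell = 0. The concentrated side is the cathode; the cell reaction moves Cd²⁺ from high to low concentration with n = 2.
Q = [Cd²⁺]_dilute/[Cd²⁺]_conc = 0.0015/0.5 = 0.00300.
E = 0 − (0.0592/2) log Q = −(0.0592/2)(-2.523) = 0.0747 V.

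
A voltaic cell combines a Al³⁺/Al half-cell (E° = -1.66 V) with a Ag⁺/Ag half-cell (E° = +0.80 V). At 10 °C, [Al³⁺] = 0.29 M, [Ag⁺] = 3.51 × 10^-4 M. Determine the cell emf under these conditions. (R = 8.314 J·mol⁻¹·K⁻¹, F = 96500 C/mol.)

2.28 V

The Ag⁺/Ag couple has the higher reduction potential and acts as the cathode, so E°_cell = +0.80 − (-1.66) = 2.46 V.
Balancing electrons gives n = 3; the reaction quotient is Q = [Al³⁺]/[Ag⁺]^3 = 6.71 × 10^9.
E = E° − (RT/nF) ln Q = 2.46 − (8.314×283)/(3×96500) × (22.626) = 2.460 − 0.184 = 2.276 V.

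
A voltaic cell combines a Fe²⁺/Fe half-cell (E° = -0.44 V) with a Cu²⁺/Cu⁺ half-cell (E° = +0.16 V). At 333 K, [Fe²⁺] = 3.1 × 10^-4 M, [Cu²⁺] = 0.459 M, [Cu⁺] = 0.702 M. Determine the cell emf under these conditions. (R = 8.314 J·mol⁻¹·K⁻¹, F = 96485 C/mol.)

The Cu²⁺/Cu⁺ couple has the higher reduction potential and acts as the cathode, so E°_cell = +0.16 − (-0.44) = 0.60 V.
Balancing electrons gives n = 2; the reaction quotient is Q = [Fe²⁺]·[Cu⁺]^2/[Cu²⁺]^2 = 7.25 × 10^-4.
E = E° − (RT/nF) ln Q = 0.60 − (8.314×333)/(2×96485) × (-7.229) = 0.600 + 0.104 = 0.704 V.

0.704 V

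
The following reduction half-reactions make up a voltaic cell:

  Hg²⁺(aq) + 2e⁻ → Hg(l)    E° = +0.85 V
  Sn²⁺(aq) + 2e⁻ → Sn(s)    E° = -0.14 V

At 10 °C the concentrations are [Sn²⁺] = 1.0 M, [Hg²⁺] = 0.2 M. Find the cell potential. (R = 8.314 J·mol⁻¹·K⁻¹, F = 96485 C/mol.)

0.970 V

The Hg²⁺/Hg couple has the higher reduction potential and acts as the cathode, so E°_cell = +0.85 − (-0.14) = 0.99 V.
Balancing electrons gives n = 2; the reaction quotient is Q = [Sn²⁺]/[Hg²⁺] = 5.00.
E = E° − (RT/nF) ln Q = 0.99 − (8.314×283)/(2×96485) × (1.609) = 0.990 − 0.020 = 0.970 V.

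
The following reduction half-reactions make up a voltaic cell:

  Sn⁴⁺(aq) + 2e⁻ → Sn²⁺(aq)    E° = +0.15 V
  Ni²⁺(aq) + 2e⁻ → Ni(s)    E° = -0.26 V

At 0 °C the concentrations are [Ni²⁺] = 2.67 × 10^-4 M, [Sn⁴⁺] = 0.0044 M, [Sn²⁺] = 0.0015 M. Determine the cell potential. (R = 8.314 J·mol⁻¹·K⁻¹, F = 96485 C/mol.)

The Sn⁴⁺/Sn²⁺ couple has the higher reduction potential and acts as the cathode, so E°_cell = +0.15 − (-0.26) = 0.41 V.
Balancing electrons gives n = 2; the reaction quotient is Q = [Ni²⁺]·[Sn²⁺]/[Sn⁴⁺] = 9.1 × 10^-5.
E = E° − (RT/nF) ln Q = 0.41 − (8.314×273)/(2×96485) × (-9.304) = 0.410 + 0.109 = 0.519 V.

0.519 V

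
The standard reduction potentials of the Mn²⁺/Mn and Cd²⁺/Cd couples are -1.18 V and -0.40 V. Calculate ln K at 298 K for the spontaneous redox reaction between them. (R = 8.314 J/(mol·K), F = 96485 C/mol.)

E°_cell = -0.40 − (-1.18) = 0.78 V, with n = 2 electrons transferred.
At equilibrium E = 0, so the Nernst equation gives ln K = nFE°/RT = (2)(96485)(0.78)/((8.314)(298)) = 60.75.

ln K = 60.8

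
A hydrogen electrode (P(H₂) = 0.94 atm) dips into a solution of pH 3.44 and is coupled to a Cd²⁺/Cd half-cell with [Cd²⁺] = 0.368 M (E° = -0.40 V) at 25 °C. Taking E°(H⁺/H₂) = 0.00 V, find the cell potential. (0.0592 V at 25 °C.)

0.21 V

The hydrogen couple is the cathode, so E°_cell = 0.40 V; n = 2.
[H⁺] = 10^(−3.44) = 3.6 × 10^-4 M, and Q = [Cd²⁺]·P(H₂) / [H⁺]^2 = 2.62 × 10^6.
E = E° − (0.0592/2) log Q = 0.40 − (0.0592/2)(6.419) = 0.210 V.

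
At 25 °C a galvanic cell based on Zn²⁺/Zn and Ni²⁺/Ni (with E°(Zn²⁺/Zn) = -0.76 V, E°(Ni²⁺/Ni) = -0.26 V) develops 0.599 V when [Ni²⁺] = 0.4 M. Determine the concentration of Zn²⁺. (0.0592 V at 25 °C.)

From the Nernst equation, log Q = n(E° − E)/0.0592 = 2(0.50 − 0.599)/0.0592 = -3.345, so Q = 4.52 × 10^-4.
With Q = [Zn²⁺]/[Ni²⁺] and the known concentrations, [Zn²⁺] in the numerator gives [Zn²⁺] = 1.8 × 10^-4 M.

1.8 × 10^-4 M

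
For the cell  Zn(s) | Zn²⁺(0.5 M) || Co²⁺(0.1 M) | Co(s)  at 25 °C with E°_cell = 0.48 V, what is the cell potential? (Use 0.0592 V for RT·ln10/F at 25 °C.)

Balancing electrons gives n = 2; the reaction quotient is Q = [Zn²⁺]/[Co²⁺] = 5.00.
At 25 °C, E = E° − (0.0592/n) log Q = 0.48 − (0.0592/2)(0.699) = 0.480 − 0.021 = 0.459 V.

0.459 V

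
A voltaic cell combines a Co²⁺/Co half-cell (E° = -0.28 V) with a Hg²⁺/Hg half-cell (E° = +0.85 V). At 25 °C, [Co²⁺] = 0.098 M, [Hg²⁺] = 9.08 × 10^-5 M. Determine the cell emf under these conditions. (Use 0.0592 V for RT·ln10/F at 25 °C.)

1.04 V

The Hg²⁺/Hg couple has the higher reduction potential and acts as the cathode, so E°_cell = +0.85 − (-0.28) = 1.13 V.
Balancing electrons gives n = 2; the reaction quotient is Q = [Co²⁺]/[Hg²⁺] = 1080.
At 25 °C, E = E° − (0.0592/n) log Q = 1.13 − (0.0592/2)(3.033) = 1.130 − 0.090 = 1.040 V.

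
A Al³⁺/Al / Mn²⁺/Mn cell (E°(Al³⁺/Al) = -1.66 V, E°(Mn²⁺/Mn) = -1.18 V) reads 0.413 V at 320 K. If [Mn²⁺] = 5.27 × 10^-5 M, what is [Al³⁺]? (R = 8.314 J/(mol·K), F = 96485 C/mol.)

5.6 × 10^-4 M

From the Nernst equation, ln Q = nF(E° − E)/RT = 6×96485×(0.48 − 0.413)/(8.314×320) = 14.579, so Q = 2.15 × 10^6.
With Q = [Al³⁺]^2/[Mn²⁺]^3 and the known concentrations, [Al³⁺]^2 in the numerator gives [Al³⁺] = 5.6 × 10^-4 M.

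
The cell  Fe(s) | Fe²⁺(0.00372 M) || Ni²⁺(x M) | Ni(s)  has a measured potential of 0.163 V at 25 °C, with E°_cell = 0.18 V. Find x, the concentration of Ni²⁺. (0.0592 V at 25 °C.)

9.9 × 10^-4 M

From the Nernst equation, log Q = n(E° − E)/0.0592 = 2(0.18 − 0.163)/0.0592 = 0.574, so Q = 3.75.
With Q = [Fe²⁺]/[Ni²⁺] and the known concentrations, [Ni²⁺] in the denominator gives [Ni²⁺] = 9.9 × 10^-4 M.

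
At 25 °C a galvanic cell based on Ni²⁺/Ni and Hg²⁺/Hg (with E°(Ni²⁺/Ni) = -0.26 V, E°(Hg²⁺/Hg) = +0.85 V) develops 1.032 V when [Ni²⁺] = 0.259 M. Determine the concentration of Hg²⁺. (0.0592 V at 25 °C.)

From the Nernst equation, log Q = n(E° − E)/0.0592 = 2(1.11 − 1.032)/0.0592 = 2.635, so Q = 432.
With Q = [Ni²⁺]/[Hg²⁺] and the known concentrations, [Hg²⁺] in the denominator gives [Hg²⁺] = 6 × 10^-4 M.

6 × 10^-4 M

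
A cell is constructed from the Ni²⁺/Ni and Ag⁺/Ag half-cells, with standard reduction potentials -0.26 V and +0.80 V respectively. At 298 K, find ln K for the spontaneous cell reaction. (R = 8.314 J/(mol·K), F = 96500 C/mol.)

ln K = 82.6

E°_cell = +0.80 − (-0.26) = 1.06 V, with n = 2 electrons transferred.
At equilibrium E = 0, so the Nernst equation gives ln K = nFE°/RT = (2)(96500)(1.06)/((8.314)(298)) = 82.57.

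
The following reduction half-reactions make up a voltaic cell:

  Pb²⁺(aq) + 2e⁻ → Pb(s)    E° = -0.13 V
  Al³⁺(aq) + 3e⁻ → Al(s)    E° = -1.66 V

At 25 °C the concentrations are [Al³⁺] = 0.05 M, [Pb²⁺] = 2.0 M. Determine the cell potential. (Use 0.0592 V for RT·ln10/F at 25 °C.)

1.56 V

The Pb²⁺/Pb couple has the higher reduction potential and acts as the cathode, so E°_cell = -0.13 − (-1.66) = 1.53 V.
Balancing electrons gives n = 6; the reaction quotient is Q = [Al³⁺]^2/[Pb²⁺]^3 = 3.13 × 10^-4.
At 25 °C, E = E° − (0.0592/n) log Q = 1.53 − (0.0592/6)(-3.505) = 1.530 + 0.035 = 1.565 V.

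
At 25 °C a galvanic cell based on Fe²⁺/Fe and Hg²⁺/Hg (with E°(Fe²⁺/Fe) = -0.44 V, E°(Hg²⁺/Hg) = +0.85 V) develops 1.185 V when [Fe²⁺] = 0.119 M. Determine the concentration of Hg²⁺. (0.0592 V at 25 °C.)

3.4 × 10^-5 M

From the Nernst equation, log Q = n(E° − E)/0.0592 = 2(1.29 − 1.185)/0.0592 = 3.547, so Q = 3530.
With Q = [Fe²⁺]/[Hg²⁺] and the known concentrations, [Hg²⁺] in the denominator gives [Hg²⁺] = 3.4 × 10^-5 M.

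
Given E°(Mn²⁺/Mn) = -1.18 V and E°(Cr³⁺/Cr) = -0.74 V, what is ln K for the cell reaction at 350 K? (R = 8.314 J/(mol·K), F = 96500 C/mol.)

ln K = 87.5

E°_cell = -0.74 − (-1.18) = 0.44 V, with n = 6 electrons transferred.
At equilibrium E = 0, so the Nernst equation gives ln K = nFE°/RT = (6)(96500)(0.44)/((8.314)(350)) = 87.55.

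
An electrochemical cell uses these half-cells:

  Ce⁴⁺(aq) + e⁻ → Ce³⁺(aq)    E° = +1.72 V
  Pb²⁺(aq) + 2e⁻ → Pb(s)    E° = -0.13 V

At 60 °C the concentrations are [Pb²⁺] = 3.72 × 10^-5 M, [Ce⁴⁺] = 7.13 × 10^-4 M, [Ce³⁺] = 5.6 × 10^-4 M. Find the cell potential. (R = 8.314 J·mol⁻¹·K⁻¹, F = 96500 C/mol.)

2.00 V

The Ce⁴⁺/Ce³⁺ couple has the higher reduction potential and acts as the cathode, so E°_cell = +1.72 − (-0.13) = 1.85 V.
Balancing electrons gives n = 2; the reaction quotient is Q = [Pb²⁺]·[Ce³⁺]^2/[Ce⁴⁺]^2 = 2.29 × 10^-5.
E = E° − (RT/nF) ln Q = 1.85 − (8.314×333)/(2×96500) × (-10.682) = 1.850 + 0.153 = 2.003 V.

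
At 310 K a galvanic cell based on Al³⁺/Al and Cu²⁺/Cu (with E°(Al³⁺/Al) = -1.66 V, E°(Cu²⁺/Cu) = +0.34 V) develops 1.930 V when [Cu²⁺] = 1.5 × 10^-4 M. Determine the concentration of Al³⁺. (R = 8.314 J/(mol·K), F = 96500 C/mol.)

0.0048 M

From the Nernst equation, ln Q = nF(E° − E)/RT = 6×96500×(2.00 − 1.930)/(8.314×310) = 15.726, so Q = 6.75 × 10^6.
With Q = [Al³⁺]^2/[Cu²⁺]^3 and the known concentrations, [Al³⁺]^2 in the numerator gives [Al³⁺] = 0.0048 M.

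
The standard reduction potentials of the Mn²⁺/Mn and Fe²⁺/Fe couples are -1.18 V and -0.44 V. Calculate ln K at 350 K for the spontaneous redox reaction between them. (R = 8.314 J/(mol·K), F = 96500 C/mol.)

ln K = 49.1

E°_cell = -0.44 − (-1.18) = 0.74 V, with n = 2 electrons transferred.
At equilibrium E = 0, so the Nernst equation gives ln K = nFE°/RT = (2)(96500)(0.74)/((8.314)(350)) = 49.08.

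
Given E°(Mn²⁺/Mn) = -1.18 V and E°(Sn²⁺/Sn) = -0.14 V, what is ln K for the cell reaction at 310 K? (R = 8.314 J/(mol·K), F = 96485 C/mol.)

E°_cell = -0.14 − (-1.18) = 1.04 V, with n = 2 electrons transferred.
At equilibrium E = 0, so the Nernst equation gives ln K = nFE°/RT = (2)(96485)(1.04)/((8.314)(310)) = 77.87.

ln K = 77.9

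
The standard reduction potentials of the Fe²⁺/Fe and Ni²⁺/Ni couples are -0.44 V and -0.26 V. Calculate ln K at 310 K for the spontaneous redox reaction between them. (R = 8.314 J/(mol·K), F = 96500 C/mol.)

ln K = 13.5

E°_cell = -0.26 − (-0.44) = 0.18 V, with n = 2 electrons transferred.
At equilibrium E = 0, so the Nernst equation gives ln K = nFE°/RT = (2)(96500)(0.18)/((8.314)(310)) = 13.48.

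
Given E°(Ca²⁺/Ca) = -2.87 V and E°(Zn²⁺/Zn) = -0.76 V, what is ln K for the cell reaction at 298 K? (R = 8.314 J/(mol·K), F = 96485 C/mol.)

E°_cell = -0.76 − (-2.87) = 2.11 V, with n = 2 electrons transferred.
At equilibrium E = 0, so the Nernst equation gives ln K = nFE°/RT = (2)(96485)(2.11)/((8.314)(298)) = 164.34.

ln K = 164.3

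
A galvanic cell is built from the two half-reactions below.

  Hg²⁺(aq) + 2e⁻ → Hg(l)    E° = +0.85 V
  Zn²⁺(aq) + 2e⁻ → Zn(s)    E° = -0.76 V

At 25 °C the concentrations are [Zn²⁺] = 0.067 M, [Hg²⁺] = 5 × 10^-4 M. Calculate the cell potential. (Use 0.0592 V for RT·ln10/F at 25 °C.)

The Hg²⁺/Hg couple has the higher reduction potential and acts as the cathode, so E°_cell = +0.85 − (-0.76) = 1.61 V.
Balancing electrons gives n = 2; the reaction quotient is Q = [Zn²⁺]/[Hg²⁺] = 134.
At 25 °C, E = E° − (0.0592/n) log Q = 1.61 − (0.0592/2)(2.127) = 1.610 − 0.063 = 1.547 V.

1.55 V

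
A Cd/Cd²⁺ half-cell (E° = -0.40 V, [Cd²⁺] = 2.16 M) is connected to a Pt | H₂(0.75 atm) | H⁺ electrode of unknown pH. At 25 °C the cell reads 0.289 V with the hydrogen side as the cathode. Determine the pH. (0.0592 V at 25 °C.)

pH = 1.77

E°_cell = 0.40 V and n = 2.
log Q = n(E° − E)/0.0592 = 2×(0.40 − 0.289)/0.0592 = 3.750.
With Q = [Cd²⁺]·P(H₂) / [H⁺]^2, solving for [H⁺] gives log[H⁺] = -1.770, so pH = 1.77.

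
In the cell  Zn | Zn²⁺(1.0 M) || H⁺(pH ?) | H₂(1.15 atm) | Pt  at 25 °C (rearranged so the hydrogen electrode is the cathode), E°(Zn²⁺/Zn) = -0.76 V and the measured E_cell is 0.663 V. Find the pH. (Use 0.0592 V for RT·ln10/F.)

E°_cell = 0.76 V and n = 2.
log Q = n(E° − E)/0.0592 = 2×(0.76 − 0.663)/0.0592 = 3.277.
With Q = [Zn²⁺]·P(H₂) / [H⁺]^2, solving for [H⁺] gives log[H⁺] = -1.608, so pH = 1.61.

pH = 1.61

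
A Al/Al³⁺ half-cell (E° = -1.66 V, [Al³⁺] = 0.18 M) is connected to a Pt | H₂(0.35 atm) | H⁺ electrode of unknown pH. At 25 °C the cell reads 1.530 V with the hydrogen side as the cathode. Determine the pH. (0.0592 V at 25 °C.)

E°_cell = 1.66 V and n = 6.
log Q = n(E° − E)/0.0592 = 6×(1.66 − 1.530)/0.0592 = 13.176.
With Q = [Al³⁺]^2·P(H₂)^3 / [H⁺]^6, solving for [H⁺] gives log[H⁺] = -2.672, so pH = 2.67.

pH = 2.67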